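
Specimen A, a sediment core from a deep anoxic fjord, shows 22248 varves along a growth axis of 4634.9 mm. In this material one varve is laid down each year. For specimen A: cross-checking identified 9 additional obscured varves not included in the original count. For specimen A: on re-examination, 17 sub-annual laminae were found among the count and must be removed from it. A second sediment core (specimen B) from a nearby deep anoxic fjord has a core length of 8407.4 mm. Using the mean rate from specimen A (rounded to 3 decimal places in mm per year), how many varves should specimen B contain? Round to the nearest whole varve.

40420 varves

Specimen A: after corrections the count is 22248 − 17 + 9 = 22240 varves.
A: Mean rate = 4634.9 mm / 22240 years ≈ 0.208 mm per year.
For B, 8407.4 / 0.208 = 40420.19 years ≈ 40420 varves.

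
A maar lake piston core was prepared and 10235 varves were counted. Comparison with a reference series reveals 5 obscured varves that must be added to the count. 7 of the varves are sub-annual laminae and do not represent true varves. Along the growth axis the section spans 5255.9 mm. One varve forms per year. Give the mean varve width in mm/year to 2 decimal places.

0.51 mm/year

After corrections the count is 10235 − 7 + 5 = 10233 varves.
Extension rate ≈ 5255.9 / 10233 = 0.51 mm/year.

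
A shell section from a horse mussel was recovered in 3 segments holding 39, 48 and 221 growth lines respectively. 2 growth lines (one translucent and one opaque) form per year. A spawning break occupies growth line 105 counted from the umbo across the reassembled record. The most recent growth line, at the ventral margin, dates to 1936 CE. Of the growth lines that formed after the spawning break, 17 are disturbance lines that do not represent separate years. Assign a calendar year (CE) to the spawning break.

1843 CE

Total growth lines = 39 + 48 + 221 = 308.
Between growth line 105 and the ventral margin there are 308 − 105 = 203 growth lines.
Removing the 17 false growth lines leaves 203 − 17 = 186 true growth lines beyond the spawning break.
186 growth lines at 2 per year is 186 / 2 = 93 years.
1936 − 93 = 1843 CE.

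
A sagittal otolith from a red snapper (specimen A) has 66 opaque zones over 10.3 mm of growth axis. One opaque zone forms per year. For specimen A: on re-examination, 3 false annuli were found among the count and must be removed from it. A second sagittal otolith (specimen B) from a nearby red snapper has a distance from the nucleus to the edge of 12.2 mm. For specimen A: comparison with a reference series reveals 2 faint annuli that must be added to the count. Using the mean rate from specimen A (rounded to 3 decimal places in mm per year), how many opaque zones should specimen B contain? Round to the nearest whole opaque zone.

77 opaque zones

Specimen A: true opaque zone count = 66 − 3 + 2 = 65.
A: Extension rate ≈ 10.3 / 65 = 0.158 mm/yr.
B spans 12.2 / 0.158 = 77.22 years ≈ 77 opaque zones.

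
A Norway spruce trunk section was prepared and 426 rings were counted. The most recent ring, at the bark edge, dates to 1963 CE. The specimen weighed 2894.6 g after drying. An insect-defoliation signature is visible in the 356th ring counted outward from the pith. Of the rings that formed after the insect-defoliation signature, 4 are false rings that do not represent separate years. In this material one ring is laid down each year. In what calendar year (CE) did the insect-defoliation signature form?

Between ring 356 and the bark edge there are 426 − 356 = 70 rings.
Removing the 4 false rings leaves 70 − 4 = 66 true rings beyond the insect-defoliation signature.
1963 − 66 = 1897 CE.

1897 CE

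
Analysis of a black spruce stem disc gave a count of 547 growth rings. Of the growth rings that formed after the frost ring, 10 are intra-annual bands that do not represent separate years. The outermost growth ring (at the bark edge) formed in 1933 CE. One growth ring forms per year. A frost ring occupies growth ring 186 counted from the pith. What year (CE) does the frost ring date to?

547 − 186 = 361 growth rings lie beyond the frost ring toward the bark edge.
361 − 10 false = 351 true growth rings after the frost ring.
Counting back 351 years from 1933 CE places the frost ring in 1933 − 351 = 1582 CE.

1582 CE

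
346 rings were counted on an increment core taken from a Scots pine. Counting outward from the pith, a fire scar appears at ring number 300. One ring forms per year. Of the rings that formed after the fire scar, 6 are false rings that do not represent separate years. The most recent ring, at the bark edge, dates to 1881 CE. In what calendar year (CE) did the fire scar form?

346 − 300 = 46 rings lie beyond the fire scar toward the bark edge.
Excluding 6 false rings: 46 − 6 = 40.
The ring at the bark edge is 1881 CE, so the fire scar dates to 1881 − 40 = 1841 CE.

1841 CE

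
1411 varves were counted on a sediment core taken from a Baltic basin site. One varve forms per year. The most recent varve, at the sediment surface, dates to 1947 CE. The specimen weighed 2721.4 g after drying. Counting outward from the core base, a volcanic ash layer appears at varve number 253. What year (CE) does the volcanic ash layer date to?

The volcanic ash layer sits at varve 253 from the core base, so 1411 − 253 = 1158 varves formed after it.
1947 − 1158 = 789 CE.

789 CE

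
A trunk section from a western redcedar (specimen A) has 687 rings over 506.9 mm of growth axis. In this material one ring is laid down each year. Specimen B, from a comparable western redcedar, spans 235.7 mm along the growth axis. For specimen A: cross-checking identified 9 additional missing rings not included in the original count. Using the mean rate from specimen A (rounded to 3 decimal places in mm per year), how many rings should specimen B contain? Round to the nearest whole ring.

324 rings

Specimen A: adjusted count: 687 + 9 = 696 rings.
A: Extension rate ≈ 506.9 / 696 = 0.728 mm per year.
For B, 235.7 / 0.728 = 323.76 years ≈ 324 rings.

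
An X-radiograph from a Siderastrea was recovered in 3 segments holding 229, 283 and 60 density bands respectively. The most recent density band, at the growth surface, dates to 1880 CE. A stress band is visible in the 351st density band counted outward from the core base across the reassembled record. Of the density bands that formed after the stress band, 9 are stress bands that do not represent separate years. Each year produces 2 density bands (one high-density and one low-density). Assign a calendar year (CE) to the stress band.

1774 CE

Total density bands = 229 + 283 + 60 = 572.
The stress band sits at density band 351 from the core base, so 572 − 351 = 221 density bands formed after it.
221 − 9 false = 212 true density bands after the stress band.
Dividing by 2 density bands per year: 212 / 2 = 106 years.
The density band at the growth surface is 1880 CE, so the stress band dates to 1880 − 106 = 1774 CE.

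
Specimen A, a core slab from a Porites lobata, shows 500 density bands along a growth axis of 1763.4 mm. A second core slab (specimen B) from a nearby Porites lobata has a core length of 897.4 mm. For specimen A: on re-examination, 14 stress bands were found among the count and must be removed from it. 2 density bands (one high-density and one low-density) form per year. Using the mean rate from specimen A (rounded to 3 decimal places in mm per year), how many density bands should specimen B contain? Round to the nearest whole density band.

247 density bands

Specimen A: after corrections the count is 500 − 14 = 486 density bands.
Specimen A: with 2 density bands per year, 486 / 2 = 243 years.
A: Extension rate ≈ 1763.4 / 243 = 7.257 mm per year.
B spans 897.4 / 7.257 = 123.66 years; at 2 density bands per year that is 123.66 × 2 ≈ 247 density bands.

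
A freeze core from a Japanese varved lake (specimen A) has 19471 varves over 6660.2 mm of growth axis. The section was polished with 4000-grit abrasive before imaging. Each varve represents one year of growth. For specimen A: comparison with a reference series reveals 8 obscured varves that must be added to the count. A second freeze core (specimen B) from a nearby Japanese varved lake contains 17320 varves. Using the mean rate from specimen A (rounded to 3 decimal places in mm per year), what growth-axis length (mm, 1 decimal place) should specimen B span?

5923.4 mm

Specimen A: after corrections the count is 19471 + 8 = 19479 varves.
A: 6660.2 mm over 19479 years gives 6660.2 / 19479 ≈ 0.342 mm/yr.
For B, 0.342 mm/year × 17320 years = 5923.4 mm.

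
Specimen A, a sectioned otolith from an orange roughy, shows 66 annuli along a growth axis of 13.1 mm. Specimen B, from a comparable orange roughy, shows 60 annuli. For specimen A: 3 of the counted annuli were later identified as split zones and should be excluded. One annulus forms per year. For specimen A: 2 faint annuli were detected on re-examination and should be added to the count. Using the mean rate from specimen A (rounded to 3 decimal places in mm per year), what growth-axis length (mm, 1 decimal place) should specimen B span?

Specimen A: true annulus count = 66 − 3 + 2 = 65.
A: Mean rate = 13.1 mm / 65 years ≈ 0.202 mm/year.
B's length ≈ 0.202 × 60 = 12.1 mm.

12.1 mm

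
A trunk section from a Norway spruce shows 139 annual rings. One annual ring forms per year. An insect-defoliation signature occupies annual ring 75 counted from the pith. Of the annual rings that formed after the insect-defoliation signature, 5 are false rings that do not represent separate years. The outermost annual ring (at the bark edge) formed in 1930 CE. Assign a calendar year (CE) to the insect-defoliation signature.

Between annual ring 75 and the bark edge there are 139 − 75 = 64 annual rings.
Removing the 5 false annual rings leaves 64 − 5 = 59 true annual rings beyond the insect-defoliation signature.
The annual ring at the bark edge is 1930 CE, so the insect-defoliation signature dates to 1930 − 59 = 1871 CE.

1871 CE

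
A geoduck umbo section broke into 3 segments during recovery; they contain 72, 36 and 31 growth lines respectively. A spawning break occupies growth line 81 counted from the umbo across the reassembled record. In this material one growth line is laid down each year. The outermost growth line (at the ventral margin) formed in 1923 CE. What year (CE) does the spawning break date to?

Total growth lines = 72 + 36 + 31 = 139.
Between growth line 81 and the ventral margin there are 139 − 81 = 58 growth lines.
Counting back 58 years from 1923 CE places the spawning break in 1923 − 58 = 1865 CE.

1865 CE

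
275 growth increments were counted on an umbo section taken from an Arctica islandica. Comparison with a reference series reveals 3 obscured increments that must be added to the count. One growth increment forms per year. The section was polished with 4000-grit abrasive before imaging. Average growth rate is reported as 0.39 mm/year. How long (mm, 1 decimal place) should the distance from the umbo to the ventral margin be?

108.4 mm

Adjusted count: 275 + 3 = 278 growth increments.
Predicted length = 0.39 mm/year × 278 years = 108.4 mm.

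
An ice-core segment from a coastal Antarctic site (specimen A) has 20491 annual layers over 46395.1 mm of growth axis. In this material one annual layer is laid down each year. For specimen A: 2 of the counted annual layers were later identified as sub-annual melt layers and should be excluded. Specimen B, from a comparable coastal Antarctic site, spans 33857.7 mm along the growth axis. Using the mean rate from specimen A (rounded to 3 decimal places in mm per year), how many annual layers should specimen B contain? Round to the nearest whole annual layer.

14955 annual layers

Specimen A: adjusted count: 20491 − 2 = 20489 annual layers.
A: Extension rate ≈ 46395.1 / 20489 = 2.264 mm/yr.
For B, 33857.7 / 2.264 = 14954.81 years ≈ 14955 annual layers.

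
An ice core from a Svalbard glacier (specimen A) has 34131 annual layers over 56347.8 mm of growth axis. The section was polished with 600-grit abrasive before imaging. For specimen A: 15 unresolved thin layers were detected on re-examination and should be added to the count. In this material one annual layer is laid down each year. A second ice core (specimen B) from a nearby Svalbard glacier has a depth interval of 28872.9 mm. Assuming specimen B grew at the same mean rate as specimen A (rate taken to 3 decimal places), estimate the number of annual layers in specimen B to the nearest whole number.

17499 annual layers

Specimen A: true annual layer count = 34131 + 15 = 34146.
A: Mean rate = 56347.8 mm / 34146 years ≈ 1.650 mm/year.
Specimen B: 28872.9 mm / 1.650 mm per year = 17498.73 years ≈ 17499 annual layers.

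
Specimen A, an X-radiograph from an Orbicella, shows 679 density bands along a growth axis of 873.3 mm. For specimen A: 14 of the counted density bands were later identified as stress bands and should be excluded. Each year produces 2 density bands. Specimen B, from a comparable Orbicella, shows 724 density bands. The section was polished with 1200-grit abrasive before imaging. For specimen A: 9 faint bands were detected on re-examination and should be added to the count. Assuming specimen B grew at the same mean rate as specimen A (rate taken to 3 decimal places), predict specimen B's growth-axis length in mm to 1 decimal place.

937.9 mm

Specimen A: true density band count = 679 − 14 + 9 = 674.
Specimen A: dividing by 2 density bands per year: 674 / 2 = 337 years.
A: 873.3 mm over 337 years gives 873.3 / 337 ≈ 2.591 mm/year.
Specimen B: 724 density bands at 2 per year is 724 / 2 = 362 years. B's length ≈ 2.591 × 362 = 937.9 mm.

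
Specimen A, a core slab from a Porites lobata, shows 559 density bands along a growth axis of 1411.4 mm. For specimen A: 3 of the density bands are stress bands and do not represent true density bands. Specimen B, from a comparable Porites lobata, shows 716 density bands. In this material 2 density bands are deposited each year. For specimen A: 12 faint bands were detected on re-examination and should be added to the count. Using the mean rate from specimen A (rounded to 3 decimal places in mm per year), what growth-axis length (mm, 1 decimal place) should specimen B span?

1779.3 mm

Specimen A: after corrections the count is 559 − 3 + 12 = 568 density bands.
Specimen A: 568 density bands at 2 per year is 568 / 2 = 284 years.
A: Mean rate = 1411.4 mm / 284 years ≈ 4.970 mm per year.
Specimen B: with 2 density bands per year, 716 / 2 = 358 years. Length of B = 4.970 × 358 = 1779.3 mm.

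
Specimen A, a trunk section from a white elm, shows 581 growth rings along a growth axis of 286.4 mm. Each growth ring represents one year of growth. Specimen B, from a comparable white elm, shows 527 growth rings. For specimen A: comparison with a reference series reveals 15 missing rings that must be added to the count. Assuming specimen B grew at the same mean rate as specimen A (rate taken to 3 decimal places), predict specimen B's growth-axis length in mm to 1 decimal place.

253.5 mm

Specimen A: after corrections the count is 581 + 15 = 596 growth rings.
A: 286.4 mm over 596 years gives 286.4 / 596 ≈ 0.481 mm/year.
For B, 0.481 mm/year × 527 years = 253.5 mm.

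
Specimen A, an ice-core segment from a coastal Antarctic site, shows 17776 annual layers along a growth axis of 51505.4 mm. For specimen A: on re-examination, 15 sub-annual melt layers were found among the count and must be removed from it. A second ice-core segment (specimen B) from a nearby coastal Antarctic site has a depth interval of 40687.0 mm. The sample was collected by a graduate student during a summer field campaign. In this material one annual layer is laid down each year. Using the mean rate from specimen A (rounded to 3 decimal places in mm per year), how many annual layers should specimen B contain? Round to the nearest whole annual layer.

14030 annual layers

Specimen A: correcting the raw count gives 17776 − 15 = 17761 true annual layers.
A: Extension rate ≈ 51505.4 / 17761 = 2.900 mm/year.
For B, 40687.0 / 2.900 = 14030.00 years ≈ 14030 annual layers.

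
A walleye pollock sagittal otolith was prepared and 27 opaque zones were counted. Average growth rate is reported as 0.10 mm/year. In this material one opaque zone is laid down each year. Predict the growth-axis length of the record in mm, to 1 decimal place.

2.7 mm

The record spans 27 years at 0.10 mm per year.
Length ≈ 0.10 × 27 = 2.7 mm.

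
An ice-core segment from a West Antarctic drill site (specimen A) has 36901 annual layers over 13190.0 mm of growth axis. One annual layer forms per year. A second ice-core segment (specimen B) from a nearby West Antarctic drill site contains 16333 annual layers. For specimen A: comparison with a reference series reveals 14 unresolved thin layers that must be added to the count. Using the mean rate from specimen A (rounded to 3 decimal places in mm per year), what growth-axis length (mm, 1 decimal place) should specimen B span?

Specimen A: after corrections the count is 36901 + 14 = 36915 annual layers.
A: 13190.0 mm over 36915 years gives 13190.0 / 36915 ≈ 0.357 mm per year.
Length of B = 0.357 × 16333 = 5830.9 mm.

5830.9 mm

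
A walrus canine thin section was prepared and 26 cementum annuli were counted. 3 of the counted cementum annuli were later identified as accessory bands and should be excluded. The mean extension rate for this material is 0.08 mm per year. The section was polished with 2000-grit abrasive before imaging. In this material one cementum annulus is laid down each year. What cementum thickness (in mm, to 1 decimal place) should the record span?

Adjusted count: 26 − 3 = 23 cementum annuli.
Length ≈ 0.08 × 23 = 1.8 mm.

1.8 mm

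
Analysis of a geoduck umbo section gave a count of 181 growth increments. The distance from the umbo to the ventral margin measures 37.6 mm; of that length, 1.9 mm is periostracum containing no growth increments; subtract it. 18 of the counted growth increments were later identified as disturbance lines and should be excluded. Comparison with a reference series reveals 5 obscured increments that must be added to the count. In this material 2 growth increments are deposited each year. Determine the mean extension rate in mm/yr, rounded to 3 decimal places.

0.425 mm/yr

After corrections the count is 181 − 18 + 5 = 168 growth increments.
With 2 growth increments per year, 168 / 2 = 84 years.
The growth record spans 37.6 − 1.9 = 35.7 mm.
Extension rate ≈ 35.7 / 84 = 0.425 mm/yr.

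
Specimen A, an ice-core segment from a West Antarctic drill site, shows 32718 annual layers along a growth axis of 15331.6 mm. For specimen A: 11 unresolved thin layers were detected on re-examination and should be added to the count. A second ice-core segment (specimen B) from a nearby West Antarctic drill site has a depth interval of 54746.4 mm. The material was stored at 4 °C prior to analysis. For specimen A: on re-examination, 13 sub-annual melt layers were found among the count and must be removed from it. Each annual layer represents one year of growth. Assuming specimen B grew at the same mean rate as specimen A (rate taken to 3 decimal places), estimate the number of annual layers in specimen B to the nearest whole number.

116730 annual layers

Specimen A: adjusted count: 32718 − 13 + 11 = 32716 annual layers.
A: Extension rate ≈ 15331.6 / 32716 = 0.469 mm/year.
B spans 54746.4 / 0.469 = 116730.06 years ≈ 116730 annual layers.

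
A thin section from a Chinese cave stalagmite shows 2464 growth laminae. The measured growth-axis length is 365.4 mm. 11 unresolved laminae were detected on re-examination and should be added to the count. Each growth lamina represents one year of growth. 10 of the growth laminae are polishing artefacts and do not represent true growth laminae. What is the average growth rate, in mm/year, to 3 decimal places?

0.148 mm/year

Adjusted count: 2464 − 10 + 11 = 2465 growth laminae.
365.4 mm over 2465 years gives 365.4 / 2465 ≈ 0.148 mm/year.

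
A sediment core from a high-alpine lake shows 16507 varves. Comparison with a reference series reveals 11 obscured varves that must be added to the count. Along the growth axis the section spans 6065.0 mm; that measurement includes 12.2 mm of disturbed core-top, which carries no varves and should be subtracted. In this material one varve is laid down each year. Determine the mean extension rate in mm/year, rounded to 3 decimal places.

0.366 mm/year

After corrections the count is 16507 + 11 = 16518 varves.
Net length = 6065.0 − 12.2 = 6052.8 mm.
Mean rate = 6052.8 mm / 16518 years ≈ 0.366 mm/year.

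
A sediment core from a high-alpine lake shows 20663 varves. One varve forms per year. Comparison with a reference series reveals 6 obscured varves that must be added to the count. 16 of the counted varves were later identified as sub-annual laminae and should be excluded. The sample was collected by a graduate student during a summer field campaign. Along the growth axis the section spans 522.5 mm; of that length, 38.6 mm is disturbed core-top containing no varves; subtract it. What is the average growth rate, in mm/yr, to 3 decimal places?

True varve count = 20663 − 16 + 6 = 20653.
Removing the 38.6 mm offcut leaves 522.5 − 38.6 = 483.9 mm.
Extension rate ≈ 483.9 / 20653 = 0.023 mm/yr.

0.023 mm/yr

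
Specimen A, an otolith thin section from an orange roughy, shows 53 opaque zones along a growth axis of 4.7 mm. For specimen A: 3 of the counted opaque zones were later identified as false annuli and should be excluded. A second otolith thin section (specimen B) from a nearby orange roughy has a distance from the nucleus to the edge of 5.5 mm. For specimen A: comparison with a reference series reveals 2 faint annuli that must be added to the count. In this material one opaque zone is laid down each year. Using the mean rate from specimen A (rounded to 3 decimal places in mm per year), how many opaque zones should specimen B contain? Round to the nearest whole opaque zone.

Specimen A: true opaque zone count = 53 − 3 + 2 = 52.
A: Extension rate ≈ 4.7 / 52 = 0.090 mm per year.
Specimen B: 5.5 mm / 0.090 mm per year = 61.11 years ≈ 61 opaque zones.

61 opaque zones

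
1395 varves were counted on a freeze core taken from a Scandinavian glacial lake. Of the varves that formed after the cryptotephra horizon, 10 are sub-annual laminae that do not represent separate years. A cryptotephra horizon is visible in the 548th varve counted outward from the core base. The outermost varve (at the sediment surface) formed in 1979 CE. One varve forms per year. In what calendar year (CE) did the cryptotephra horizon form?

The cryptotephra horizon sits at varve 548 from the core base, so 1395 − 548 = 847 varves formed after it.
Removing the 10 false varves leaves 847 − 10 = 837 true varves beyond the cryptotephra horizon.
Counting back 837 years from 1979 CE places the cryptotephra horizon in 1979 − 837 = 1142 CE.

1142 CE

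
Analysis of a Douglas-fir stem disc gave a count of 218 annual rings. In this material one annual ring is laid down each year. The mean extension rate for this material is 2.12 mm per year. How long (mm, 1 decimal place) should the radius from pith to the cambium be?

218 years of growth are recorded.
Length ≈ 2.12 × 218 = 462.2 mm.

462.2 mm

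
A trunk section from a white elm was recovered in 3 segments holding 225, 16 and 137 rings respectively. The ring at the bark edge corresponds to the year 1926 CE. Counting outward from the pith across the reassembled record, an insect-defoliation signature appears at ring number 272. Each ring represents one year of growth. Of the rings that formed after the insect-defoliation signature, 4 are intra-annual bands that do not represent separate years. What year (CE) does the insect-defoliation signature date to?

Total rings = 225 + 16 + 137 = 378.
The insect-defoliation signature sits at ring 272 from the pith, so 378 − 272 = 106 rings formed after it.
Excluding 4 false rings: 106 − 4 = 102.
1926 − 102 = 1824 CE.

1824 CE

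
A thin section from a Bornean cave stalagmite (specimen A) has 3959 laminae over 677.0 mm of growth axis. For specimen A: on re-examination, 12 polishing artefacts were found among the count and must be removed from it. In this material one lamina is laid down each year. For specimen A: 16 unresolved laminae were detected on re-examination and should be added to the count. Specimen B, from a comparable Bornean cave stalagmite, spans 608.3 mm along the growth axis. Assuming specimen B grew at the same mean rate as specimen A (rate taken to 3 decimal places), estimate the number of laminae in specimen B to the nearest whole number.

3557 laminae

Specimen A: true lamina count = 3959 − 12 + 16 = 3963.
A: 677.0 mm over 3963 years gives 677.0 / 3963 ≈ 0.171 mm per year.
For B, 608.3 / 0.171 = 3557.31 years ≈ 3557 laminae.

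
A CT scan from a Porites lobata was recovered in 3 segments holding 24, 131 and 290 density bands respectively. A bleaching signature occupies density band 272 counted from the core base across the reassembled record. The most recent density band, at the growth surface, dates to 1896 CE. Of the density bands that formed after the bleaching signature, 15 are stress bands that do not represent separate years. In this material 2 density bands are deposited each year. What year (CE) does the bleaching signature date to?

1817 CE

Total density bands = 24 + 131 + 290 = 445.
The bleaching signature sits at density band 272 from the core base, so 445 − 272 = 173 density bands formed after it.
Removing the 15 false density bands leaves 173 − 15 = 158 true density bands beyond the bleaching signature.
With 2 density bands per year, 158 / 2 = 79 years.
Counting back 79 years from 1896 CE places the bleaching signature in 1896 − 79 = 1817 CE.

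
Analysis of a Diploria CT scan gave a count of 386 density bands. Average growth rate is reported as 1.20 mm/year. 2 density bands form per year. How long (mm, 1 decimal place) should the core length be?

386 density bands at 2 per year is 386 / 2 = 193 years.
193 years at 1.20 mm/year gives 1.20 × 193 = 231.6 mm.

231.6 mm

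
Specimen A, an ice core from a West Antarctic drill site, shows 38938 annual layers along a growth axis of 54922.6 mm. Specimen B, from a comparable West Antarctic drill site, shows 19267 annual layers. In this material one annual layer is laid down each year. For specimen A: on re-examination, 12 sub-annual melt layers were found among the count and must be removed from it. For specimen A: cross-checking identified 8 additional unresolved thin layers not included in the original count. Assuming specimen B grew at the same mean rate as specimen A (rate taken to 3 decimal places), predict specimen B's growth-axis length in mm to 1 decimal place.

27185.7 mm

Specimen A: adjusted count: 38938 − 12 + 8 = 38934 annual layers.
A: Mean rate = 54922.6 mm / 38934 years ≈ 1.411 mm/yr.
B's length ≈ 1.411 × 19267 = 27185.7 mm.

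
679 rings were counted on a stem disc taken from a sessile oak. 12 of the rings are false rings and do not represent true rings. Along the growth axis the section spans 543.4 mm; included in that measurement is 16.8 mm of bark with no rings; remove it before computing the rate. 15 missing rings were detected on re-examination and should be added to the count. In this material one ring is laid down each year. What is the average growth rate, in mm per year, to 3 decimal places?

0.772 mm per year

True ring count = 679 − 12 + 15 = 682.
Net length = 543.4 − 16.8 = 526.6 mm.
Extension rate ≈ 526.6 / 682 = 0.772 mm per year.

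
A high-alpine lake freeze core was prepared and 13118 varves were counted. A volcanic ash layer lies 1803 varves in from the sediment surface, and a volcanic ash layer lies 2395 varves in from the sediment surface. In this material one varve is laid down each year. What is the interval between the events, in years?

Separation: 2395 − 1803 = 592 varves.
One varve per year makes the interval 592 years.

592 yr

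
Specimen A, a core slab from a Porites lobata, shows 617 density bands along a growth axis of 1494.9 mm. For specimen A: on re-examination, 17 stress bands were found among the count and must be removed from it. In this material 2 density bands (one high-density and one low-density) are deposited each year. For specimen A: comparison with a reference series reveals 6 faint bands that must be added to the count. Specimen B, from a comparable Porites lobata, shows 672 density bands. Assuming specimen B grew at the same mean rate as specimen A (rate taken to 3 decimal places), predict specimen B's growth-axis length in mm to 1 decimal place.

Specimen A: adjusted count: 617 − 17 + 6 = 606 density bands.
Specimen A: with 2 density bands per year, 606 / 2 = 303 years.
A: Mean rate = 1494.9 mm / 303 years ≈ 4.934 mm/year.
Specimen B: 672 density bands at 2 per year is 672 / 2 = 336 years. For B, 4.934 mm/year × 336 years = 1657.8 mm.

1657.8 mm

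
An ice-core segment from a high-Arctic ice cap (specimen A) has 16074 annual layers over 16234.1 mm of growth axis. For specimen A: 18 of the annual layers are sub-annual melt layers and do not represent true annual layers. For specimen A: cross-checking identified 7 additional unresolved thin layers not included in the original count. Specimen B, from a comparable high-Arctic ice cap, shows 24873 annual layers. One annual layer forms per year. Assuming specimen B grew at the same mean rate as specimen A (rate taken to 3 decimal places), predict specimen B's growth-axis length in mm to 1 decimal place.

Specimen A: after corrections the count is 16074 − 18 + 7 = 16063 annual layers.
A: 16234.1 mm over 16063 years gives 16234.1 / 16063 ≈ 1.011 mm/yr.
B's length ≈ 1.011 × 24873 = 25146.6 mm.

25146.6 mm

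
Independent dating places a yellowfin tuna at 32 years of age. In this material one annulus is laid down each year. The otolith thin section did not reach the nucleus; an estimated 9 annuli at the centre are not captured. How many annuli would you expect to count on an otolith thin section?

23 annuli

Expected annuli over 32 years: 32.
32 − 9 missed = 23 annuli expected in the prepared section.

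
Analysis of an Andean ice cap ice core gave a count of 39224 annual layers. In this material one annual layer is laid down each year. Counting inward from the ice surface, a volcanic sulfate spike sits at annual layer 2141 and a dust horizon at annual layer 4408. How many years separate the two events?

The two markers are separated by 4408 − 2141 = 2267 annual layers.
At one annual layer per year, 2267 years elapsed between them.

2267 years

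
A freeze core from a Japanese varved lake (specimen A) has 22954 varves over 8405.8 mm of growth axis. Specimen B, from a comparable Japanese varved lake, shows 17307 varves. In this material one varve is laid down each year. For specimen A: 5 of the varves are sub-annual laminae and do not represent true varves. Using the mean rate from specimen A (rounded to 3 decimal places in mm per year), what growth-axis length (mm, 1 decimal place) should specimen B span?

6334.4 mm

Specimen A: correcting the raw count gives 22954 − 5 = 22949 true varves.
A: 8405.8 mm over 22949 years gives 8405.8 / 22949 ≈ 0.366 mm/year.
For B, 0.366 mm/year × 17307 years = 6334.4 mm.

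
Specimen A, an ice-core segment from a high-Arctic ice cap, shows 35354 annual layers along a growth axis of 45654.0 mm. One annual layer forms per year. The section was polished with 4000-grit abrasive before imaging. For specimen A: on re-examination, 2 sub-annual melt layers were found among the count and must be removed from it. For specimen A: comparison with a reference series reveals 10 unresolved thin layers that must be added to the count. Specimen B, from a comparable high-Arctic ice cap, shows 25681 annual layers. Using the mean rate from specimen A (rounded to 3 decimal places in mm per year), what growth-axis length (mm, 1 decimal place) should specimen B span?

33154.2 mm

Specimen A: after corrections the count is 35354 − 2 + 10 = 35362 annual layers.
A: 45654.0 mm over 35362 years gives 45654.0 / 35362 ≈ 1.291 mm per year.
For B, 1.291 mm/year × 25681 years = 33154.2 mm.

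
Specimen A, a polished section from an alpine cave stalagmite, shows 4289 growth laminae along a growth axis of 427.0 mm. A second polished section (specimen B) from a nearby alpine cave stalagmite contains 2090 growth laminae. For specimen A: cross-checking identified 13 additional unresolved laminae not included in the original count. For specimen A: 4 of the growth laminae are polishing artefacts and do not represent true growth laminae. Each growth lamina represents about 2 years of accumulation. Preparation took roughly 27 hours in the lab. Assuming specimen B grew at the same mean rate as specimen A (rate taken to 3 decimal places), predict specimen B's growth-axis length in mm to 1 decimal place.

209.0 mm

Specimen A: true growth lamina count = 4289 − 4 + 13 = 4298.
Specimen A: multiplying by 2 years per growth lamina: 4298 × 2 = 8596 years.
A: 427.0 mm over 8596 years gives 427.0 / 8596 ≈ 0.050 mm/yr.
Specimen B: multiplying by 2 years per growth lamina: 2090 × 2 = 4180 years. Length of B = 0.050 × 4180 = 209.0 mm.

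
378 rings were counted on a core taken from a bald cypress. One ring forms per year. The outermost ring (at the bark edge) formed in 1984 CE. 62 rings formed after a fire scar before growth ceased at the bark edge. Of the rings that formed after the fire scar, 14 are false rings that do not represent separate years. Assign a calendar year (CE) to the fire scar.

62 rings post-date the fire scar.
Removing the 14 false rings leaves 62 − 14 = 48 true rings beyond the fire scar.
Counting back 48 years from 1984 CE places the fire scar in 1984 − 48 = 1936 CE.

1936 CE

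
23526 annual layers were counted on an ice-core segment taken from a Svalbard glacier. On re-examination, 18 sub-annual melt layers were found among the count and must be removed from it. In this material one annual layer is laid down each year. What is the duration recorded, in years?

23508 years

After corrections the count is 23526 − 18 = 23508 annual layers.
With a one-to-one annual layer periodicity this is 23508 years.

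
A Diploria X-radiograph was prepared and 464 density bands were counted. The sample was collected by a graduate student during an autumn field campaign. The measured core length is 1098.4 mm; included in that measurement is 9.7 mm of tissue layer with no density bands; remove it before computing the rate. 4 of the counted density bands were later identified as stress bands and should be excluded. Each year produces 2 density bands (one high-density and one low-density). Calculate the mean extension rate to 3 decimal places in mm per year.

4.733 mm per year

True density band count = 464 − 4 = 460.
460 density bands at 2 per year is 460 / 2 = 230 years.
Removing the 9.7 mm offcut leaves 1098.4 − 9.7 = 1088.7 mm.
Mean rate = 1088.7 mm / 230 years ≈ 4.733 mm per year.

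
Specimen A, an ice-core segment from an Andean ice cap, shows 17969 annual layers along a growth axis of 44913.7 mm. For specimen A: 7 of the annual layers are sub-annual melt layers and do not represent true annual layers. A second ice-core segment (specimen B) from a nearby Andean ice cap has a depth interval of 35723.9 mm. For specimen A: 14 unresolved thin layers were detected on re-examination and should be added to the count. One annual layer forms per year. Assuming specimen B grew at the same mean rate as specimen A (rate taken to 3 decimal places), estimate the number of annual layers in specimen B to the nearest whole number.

Specimen A: correcting the raw count gives 17969 − 7 + 14 = 17976 true annual layers.
A: Extension rate ≈ 44913.7 / 17976 = 2.499 mm per year.
For B, 35723.9 / 2.499 = 14295.28 years ≈ 14295 annual layers.

14295 annual layers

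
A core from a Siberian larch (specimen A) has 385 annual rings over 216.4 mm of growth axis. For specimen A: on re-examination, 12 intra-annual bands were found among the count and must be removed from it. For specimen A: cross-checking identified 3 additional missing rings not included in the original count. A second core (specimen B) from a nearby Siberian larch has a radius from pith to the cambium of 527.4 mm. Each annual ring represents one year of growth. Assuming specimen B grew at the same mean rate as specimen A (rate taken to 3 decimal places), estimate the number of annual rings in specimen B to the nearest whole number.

Specimen A: after corrections the count is 385 − 12 + 3 = 376 annual rings.
A: 216.4 mm over 376 years gives 216.4 / 376 ≈ 0.576 mm/year.
Specimen B: 527.4 mm / 0.576 mm per year = 915.62 years ≈ 916 annual rings.

916 annual rings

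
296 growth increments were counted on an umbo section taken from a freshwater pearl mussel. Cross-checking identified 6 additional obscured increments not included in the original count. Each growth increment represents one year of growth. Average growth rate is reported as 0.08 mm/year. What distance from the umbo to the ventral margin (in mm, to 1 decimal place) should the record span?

Adjusted count: 296 + 6 = 302 growth increments.
Length ≈ 0.08 × 302 = 24.2 mm.

24.2 mm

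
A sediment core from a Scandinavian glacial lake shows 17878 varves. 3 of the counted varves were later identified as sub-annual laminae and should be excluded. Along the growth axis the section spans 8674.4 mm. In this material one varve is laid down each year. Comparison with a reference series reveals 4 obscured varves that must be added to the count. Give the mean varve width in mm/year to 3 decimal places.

Adjusted count: 17878 − 3 + 4 = 17879 varves.
Mean rate = 8674.4 mm / 17879 years ≈ 0.485 mm/year.

0.485 mm/year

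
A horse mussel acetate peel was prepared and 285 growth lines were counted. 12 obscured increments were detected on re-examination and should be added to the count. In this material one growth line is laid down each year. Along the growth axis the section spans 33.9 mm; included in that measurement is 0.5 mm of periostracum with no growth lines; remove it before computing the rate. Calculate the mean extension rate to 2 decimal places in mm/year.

0.11 mm/year

Adjusted count: 285 + 12 = 297 growth lines.
The growth record spans 33.9 − 0.5 = 33.4 mm.
Extension rate ≈ 33.4 / 297 = 0.11 mm/year.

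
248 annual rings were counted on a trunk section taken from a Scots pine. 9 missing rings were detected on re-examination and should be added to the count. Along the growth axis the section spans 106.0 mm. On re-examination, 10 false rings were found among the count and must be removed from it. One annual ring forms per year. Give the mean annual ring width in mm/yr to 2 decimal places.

Adjusted count: 248 − 10 + 9 = 247 annual rings.
106.0 mm over 247 years gives 106.0 / 247 ≈ 0.43 mm/yr.

0.43 mm/yr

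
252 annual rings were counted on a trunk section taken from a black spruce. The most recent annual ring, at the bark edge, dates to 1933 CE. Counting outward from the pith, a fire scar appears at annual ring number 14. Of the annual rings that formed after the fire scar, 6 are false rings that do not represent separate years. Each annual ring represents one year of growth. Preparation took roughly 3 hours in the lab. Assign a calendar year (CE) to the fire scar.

1701 CE

252 − 14 = 238 annual rings lie beyond the fire scar toward the bark edge.
Removing the 6 false annual rings leaves 238 − 6 = 232 true annual rings beyond the fire scar.
Counting back 232 years from 1933 CE places the fire scar in 1933 − 232 = 1701 CE.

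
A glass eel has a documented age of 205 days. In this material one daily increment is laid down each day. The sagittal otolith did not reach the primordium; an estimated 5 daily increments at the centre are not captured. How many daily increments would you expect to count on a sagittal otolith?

200 daily increments

Expected daily increments over 205 days: 205.
Less the 5 uncaptured daily increments: 205 − 5 = 200.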